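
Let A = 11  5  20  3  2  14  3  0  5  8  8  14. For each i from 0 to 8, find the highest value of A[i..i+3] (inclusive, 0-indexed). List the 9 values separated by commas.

Sliding a size-4 window across the 12 values:
(11, 5, 20, 3) → max 20
(5, 20, 3, 2) → max 20
(20, 3, 2, 14) → max 20
(3, 2, 14, 3) → max 14
(2, 14, 3, 0) → max 14
(14, 3, 0, 5) → max 14
(3, 0, 5, 8) → max 8
(0, 5, 8, 8) → max 8
(5, 8, 8, 14) → max 14

20, 20, 20, 14, 14, 14, 8, 8, 14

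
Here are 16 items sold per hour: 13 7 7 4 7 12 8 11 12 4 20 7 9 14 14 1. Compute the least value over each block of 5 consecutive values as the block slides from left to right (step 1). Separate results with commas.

[13, 7, 7, 4, 7] → min 4
[7, 7, 4, 7, 12] → min 4
[7, 4, 7, 12, 8] → min 4
[4, 7, 12, 8, 11] → min 4
[7, 12, 8, 11, 12] → min 7
[12, 8, 11, 12, 4] → min 4
[8, 11, 12, 4, 20] → min 4
[11, 12, 4, 20, 7] → min 4
[12, 4, 20, 7, 9] → min 4
[4, 20, 7, 9, 14] → min 4
[20, 7, 9, 14, 14] → min 7
[7, 9, 14, 14, 1] → min 1

4, 4, 4, 4, 7, 4, 4, 4, 4, 4, 7, 1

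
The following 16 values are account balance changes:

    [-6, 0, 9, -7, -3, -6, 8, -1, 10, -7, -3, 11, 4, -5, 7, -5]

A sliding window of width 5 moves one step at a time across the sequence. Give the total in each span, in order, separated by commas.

-7, -7, 1, -9, 8, 4, 7, 10, 15, 0, 14, 12

[-6, 0, 9, -7, -3] → sum -7
[0, 9, -7, -3, -6] → sum -7
[9, -7, -3, -6, 8] → sum 1
[-7, -3, -6, 8, -1] → sum -9
[-3, -6, 8, -1, 10] → sum 8
[-6, 8, -1, 10, -7] → sum 4
[8, -1, 10, -7, -3] → sum 7
[-1, 10, -7, -3, 11] → sum 10
[10, -7, -3, 11, 4] → sum 15
[-7, -3, 11, 4, -5] → sum 0
[-3, 11, 4, -5, 7] → sum 14
[11, 4, -5, 7, -5] → sum 12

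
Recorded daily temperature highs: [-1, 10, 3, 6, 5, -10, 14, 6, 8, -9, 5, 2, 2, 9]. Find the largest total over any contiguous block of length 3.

28

-1 10 3 → sum 12
10 3 6 → sum 19
3 6 5 → sum 14
6 5 -10 → sum 1
5 -10 14 → sum 9
-10 14 6 → sum 10
14 6 8 → sum 28
6 8 -9 → sum 5
8 -9 5 → sum 4
-9 5 2 → sum -2
5 2 2 → sum 9
2 2 9 → sum 13
Largest of these is 28.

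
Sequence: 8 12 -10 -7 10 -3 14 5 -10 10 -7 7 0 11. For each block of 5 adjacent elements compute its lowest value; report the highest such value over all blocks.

Window mins for each of the 10 positions:
(8, 12, -10, -7, 10) → min -10
(12, -10, -7, 10, -3) → min -10
(-10, -7, 10, -3, 14) → min -10
(-7, 10, -3, 14, 5) → min -7
(10, -3, 14, 5, -10) → min -10
(-3, 14, 5, -10, 10) → min -10
(14, 5, -10, 10, -7) → min -10
(5, -10, 10, -7, 7) → min -10
(-10, 10, -7, 7, 0) → min -10
(10, -7, 7, 0, 11) → min -7
Highest of these is -7.

-7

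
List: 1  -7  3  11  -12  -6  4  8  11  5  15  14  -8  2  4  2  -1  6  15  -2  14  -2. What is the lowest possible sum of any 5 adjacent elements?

Each size-5 window and its sum:
[1, -7, 3, 11, -12] → sum -4
[-7, 3, 11, -12, -6] → sum -11
[3, 11, -12, -6, 4] → sum 0
[11, -12, -6, 4, 8] → sum 5
[-12, -6, 4, 8, 11] → sum 5
[-6, 4, 8, 11, 5] → sum 22
[4, 8, 11, 5, 15] → sum 43
[8, 11, 5, 15, 14] → sum 53
[11, 5, 15, 14, -8] → sum 37
[5, 15, 14, -8, 2] → sum 28
[15, 14, -8, 2, 4] → sum 27
[14, -8, 2, 4, 2] → sum 14
[-8, 2, 4, 2, -1] → sum -1
[2, 4, 2, -1, 6] → sum 13
[4, 2, -1, 6, 15] → sum 26
[2, -1, 6, 15, -2] → sum 20
[-1, 6, 15, -2, 14] → sum 32
[6, 15, -2, 14, -2] → sum 31
Lowest of these is -11.

-11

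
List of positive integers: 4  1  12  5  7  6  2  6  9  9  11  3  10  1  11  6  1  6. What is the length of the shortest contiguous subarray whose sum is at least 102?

add 4: running sum 4 < 102
add 1: running sum 5 < 102
add 12: running sum 17 < 102
add 5: running sum 22 < 102
add 7: running sum 29 < 102
add 6: running sum 35 < 102
add 2: running sum 37 < 102
add 6: running sum 43 < 102
add 9: running sum 52 < 102
add 9: running sum 61 < 102
add 11: running sum 72 < 102
add 3: running sum 75 < 102
add 10: running sum 85 < 102
add 1: running sum 86 < 102
add 11: running sum 97 < 102
add 6: shortest ending here [4, 1, 12, 5, 7, 6, 2, 6, 9, 9, 11, 3, 10, 1, 11, 6] sum 103, len 16
add 1: shortest ending here [4, 1, 12, 5, 7, 6, 2, 6, 9, 9, 11, 3, 10, 1, 11, 6, 1] sum 104, len 17
add 6: shortest ending here [12, 5, 7, 6, 2, 6, 9, 9, 11, 3, 10, 1, 11, 6, 1, 6] sum 105, len 16
Shortest qualifying length: 16.

16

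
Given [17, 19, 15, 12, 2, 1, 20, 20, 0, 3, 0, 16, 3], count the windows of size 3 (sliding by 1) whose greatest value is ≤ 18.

5

17 19 15 → max 19
19 15 12 → max 19
15 12 2 → max 15  ≤ 18 ✓
12 2 1 → max 12  ≤ 18 ✓
2 1 20 → max 20
1 20 20 → max 20
20 20 0 → max 20
20 0 3 → max 20
0 3 0 → max 3  ≤ 18 ✓
3 0 16 → max 16  ≤ 18 ✓
0 16 3 → max 16  ≤ 18 ✓
5 windows satisfy the condition.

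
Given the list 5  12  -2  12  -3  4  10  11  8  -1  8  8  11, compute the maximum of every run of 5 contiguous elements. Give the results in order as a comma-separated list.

12, 12, 12, 12, 11, 11, 11, 11, 11

(5, 12, -2, 12, -3) → max 12
(12, -2, 12, -3, 4) → max 12
(-2, 12, -3, 4, 10) → max 12
(12, -3, 4, 10, 11) → max 12
(-3, 4, 10, 11, 8) → max 11
(4, 10, 11, 8, -1) → max 11
(10, 11, 8, -1, 8) → max 11
(11, 8, -1, 8, 8) → max 11
(8, -1, 8, 8, 11) → max 11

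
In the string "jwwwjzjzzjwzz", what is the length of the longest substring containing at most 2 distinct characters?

6

[j] 1 distinct, len 1
[j, w] 2 distinct, len 2
[j, w, w] 2 distinct, len 3
[j, w, w, w] 2 distinct, len 4
[j, w, w, w, j] 2 distinct, len 5
[j, z] 2 distinct, len 2
[j, z, j] 2 distinct, len 3
[j, z, j, z] 2 distinct, len 4
[j, z, j, z, z] 2 distinct, len 5
[j, z, j, z, z, j] 2 distinct, len 6
[j, w] 2 distinct, len 2
[w, z] 2 distinct, len 2
[w, z, z] 2 distinct, len 3
Longest length with ≤2 distinct: 6.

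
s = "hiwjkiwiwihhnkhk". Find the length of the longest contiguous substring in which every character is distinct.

[h] len 1
[h, i] len 2
[h, i, w] len 3
[h, i, w, j] len 4
[h, i, w, j, k] len 5
[w, j, k, i] len 4
[j, k, i, w] len 4
[w, i] len 2
[i, w] len 2
[w, i] len 2
[w, i, h] len 3
[h] len 1
[h, n] len 2
[h, n, k] len 3
[n, k, h] len 3
[h, k] len 2
Longest all-distinct length: 5.

5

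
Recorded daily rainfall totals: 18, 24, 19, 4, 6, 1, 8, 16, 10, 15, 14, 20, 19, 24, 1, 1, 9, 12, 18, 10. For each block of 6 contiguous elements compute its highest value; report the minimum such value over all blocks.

16

18 24 19 4 6 1 → max 24
24 19 4 6 1 8 → max 24
19 4 6 1 8 16 → max 19
4 6 1 8 16 10 → max 16
6 1 8 16 10 15 → max 16
1 8 16 10 15 14 → max 16
8 16 10 15 14 20 → max 20
16 10 15 14 20 19 → max 20
10 15 14 20 19 24 → max 24
15 14 20 19 24 1 → max 24
14 20 19 24 1 1 → max 24
20 19 24 1 1 9 → max 24
19 24 1 1 9 12 → max 24
24 1 1 9 12 18 → max 24
1 1 9 12 18 10 → max 18
Minimum of these is 16.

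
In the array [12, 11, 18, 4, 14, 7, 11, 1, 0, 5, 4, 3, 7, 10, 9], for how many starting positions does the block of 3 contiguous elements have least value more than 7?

1

(12, 11, 18) → min 11  > 7 ✓
(11, 18, 4) → min 4
(18, 4, 14) → min 4
(4, 14, 7) → min 4
(14, 7, 11) → min 7
(7, 11, 1) → min 1
(11, 1, 0) → min 0
(1, 0, 5) → min 0
(0, 5, 4) → min 0
(5, 4, 3) → min 3
(4, 3, 7) → min 3
(3, 7, 10) → min 3
(7, 10, 9) → min 7
1 window satisfy the condition.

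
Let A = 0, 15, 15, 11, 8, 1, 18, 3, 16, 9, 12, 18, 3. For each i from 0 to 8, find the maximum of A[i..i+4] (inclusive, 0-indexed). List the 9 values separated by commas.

0 15 15 11 8 → max 15
15 15 11 8 1 → max 15
15 11 8 1 18 → max 18
11 8 1 18 3 → max 18
8 1 18 3 16 → max 18
1 18 3 16 9 → max 18
18 3 16 9 12 → max 18
3 16 9 12 18 → max 18
16 9 12 18 3 → max 18

15, 15, 18, 18, 18, 18, 18, 18, 18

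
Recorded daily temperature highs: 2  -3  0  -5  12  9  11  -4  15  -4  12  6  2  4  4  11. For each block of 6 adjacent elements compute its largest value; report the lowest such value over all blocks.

2 -3 0 -5 12 9 → max 12
-3 0 -5 12 9 11 → max 12
0 -5 12 9 11 -4 → max 12
-5 12 9 11 -4 15 → max 15
12 9 11 -4 15 -4 → max 15
9 11 -4 15 -4 12 → max 15
11 -4 15 -4 12 6 → max 15
-4 15 -4 12 6 2 → max 15
15 -4 12 6 2 4 → max 15
-4 12 6 2 4 4 → max 12
12 6 2 4 4 11 → max 12
Lowest of these is 12.

12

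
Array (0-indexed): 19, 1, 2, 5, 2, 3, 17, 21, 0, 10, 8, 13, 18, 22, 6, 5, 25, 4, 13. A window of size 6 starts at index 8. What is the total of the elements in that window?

71

Elements at indices 8..13: 0, 10, 8, 13, 18, 22
sum(0, 10, 8, 13, 18, 22) = 71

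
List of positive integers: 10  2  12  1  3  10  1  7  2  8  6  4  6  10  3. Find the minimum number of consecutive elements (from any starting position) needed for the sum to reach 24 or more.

add 10: running sum 10 < 24
add 2: running sum 12 < 24
add 12: shortest ending here [10, 2, 12] sum 24, len 3
add 1: shortest ending here [10, 2, 12, 1] sum 25, len 4
add 3: shortest ending here [10, 2, 12, 1, 3] sum 28, len 5
add 10: shortest ending here [12, 1, 3, 10] sum 26, len 4
add 1: shortest ending here [12, 1, 3, 10, 1] sum 27, len 5
add 7: shortest ending here [12, 1, 3, 10, 1, 7] sum 34, len 6
add 2: shortest ending here [1, 3, 10, 1, 7, 2] sum 24, len 6
add 8: shortest ending here [10, 1, 7, 2, 8] sum 28, len 5
add 6: shortest ending here [1, 7, 2, 8, 6] sum 24, len 5
add 4: shortest ending here [7, 2, 8, 6, 4] sum 27, len 5
add 6: shortest ending here [8, 6, 4, 6] sum 24, len 4
add 10: shortest ending here [6, 4, 6, 10] sum 26, len 4
add 3: shortest ending here [6, 4, 6, 10, 3] sum 29, len 5
Shortest qualifying length: 3.

3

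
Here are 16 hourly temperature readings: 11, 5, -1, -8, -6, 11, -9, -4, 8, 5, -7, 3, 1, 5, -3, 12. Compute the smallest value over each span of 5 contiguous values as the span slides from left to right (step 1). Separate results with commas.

11 5 -1 -8 -6 → min -8
5 -1 -8 -6 11 → min -8
-1 -8 -6 11 -9 → min -9
-8 -6 11 -9 -4 → min -9
-6 11 -9 -4 8 → min -9
11 -9 -4 8 5 → min -9
-9 -4 8 5 -7 → min -9
-4 8 5 -7 3 → min -7
8 5 -7 3 1 → min -7
5 -7 3 1 5 → min -7
-7 3 1 5 -3 → min -7
3 1 5 -3 12 → min -3

-8, -8, -9, -9, -9, -9, -9, -7, -7, -7, -7, -3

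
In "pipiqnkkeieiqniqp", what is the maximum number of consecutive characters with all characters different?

5

add p: [p] len 1
add i: [p, i] len 2
add p (repeat p, move left end past it): [i, p] len 2
add i (repeat i, move left end past it): [p, i] len 2
add q: [p, i, q] len 3
add n: [p, i, q, n] len 4
add k: [p, i, q, n, k] len 5
add k (repeat k, move left end past it): [k] len 1
add e: [k, e] len 2
add i: [k, e, i] len 3
add e (repeat e, move left end past it): [i, e] len 2
add i (repeat i, move left end past it): [e, i] len 2
add q: [e, i, q] len 3
add n: [e, i, q, n] len 4
add i (repeat i, move left end past it): [q, n, i] len 3
add q (repeat q, move left end past it): [n, i, q] len 3
add p: [n, i, q, p] len 4
Longest all-distinct length: 5.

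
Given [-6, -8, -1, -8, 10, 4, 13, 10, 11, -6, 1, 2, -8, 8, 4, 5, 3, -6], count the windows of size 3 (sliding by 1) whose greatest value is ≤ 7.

[-6, -8, -1] → max -1  ≤ 7 ✓
[-8, -1, -8] → max -1  ≤ 7 ✓
[-1, -8, 10] → max 10
[-8, 10, 4] → max 10
[10, 4, 13] → max 13
[4, 13, 10] → max 13
[13, 10, 11] → max 13
[10, 11, -6] → max 11
[11, -6, 1] → max 11
[-6, 1, 2] → max 2  ≤ 7 ✓
[1, 2, -8] → max 2  ≤ 7 ✓
[2, -8, 8] → max 8
[-8, 8, 4] → max 8
[8, 4, 5] → max 8
[4, 5, 3] → max 5  ≤ 7 ✓
[5, 3, -6] → max 5  ≤ 7 ✓
6 windows satisfy the condition.

6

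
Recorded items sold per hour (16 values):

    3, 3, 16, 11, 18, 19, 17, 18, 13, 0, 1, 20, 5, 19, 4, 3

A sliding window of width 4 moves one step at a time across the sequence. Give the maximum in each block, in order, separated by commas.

16, 18, 19, 19, 19, 19, 18, 18, 20, 20, 20, 20, 19

3 3 16 11 → max 16
3 16 11 18 → max 18
16 11 18 19 → max 19
11 18 19 17 → max 19
18 19 17 18 → max 19
19 17 18 13 → max 19
17 18 13 0 → max 18
18 13 0 1 → max 18
13 0 1 20 → max 20
0 1 20 5 → max 20
1 20 5 19 → max 20
20 5 19 4 → max 20
5 19 4 3 → max 19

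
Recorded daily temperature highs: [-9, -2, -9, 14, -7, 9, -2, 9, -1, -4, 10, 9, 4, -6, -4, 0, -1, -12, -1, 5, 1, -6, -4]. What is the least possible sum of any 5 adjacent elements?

Window sums for each of the 19 positions:
[-9, -2, -9, 14, -7] → sum -13
[-2, -9, 14, -7, 9] → sum 5
[-9, 14, -7, 9, -2] → sum 5
[14, -7, 9, -2, 9] → sum 23
[-7, 9, -2, 9, -1] → sum 8
[9, -2, 9, -1, -4] → sum 11
[-2, 9, -1, -4, 10] → sum 12
[9, -1, -4, 10, 9] → sum 23
[-1, -4, 10, 9, 4] → sum 18
[-4, 10, 9, 4, -6] → sum 13
[10, 9, 4, -6, -4] → sum 13
[9, 4, -6, -4, 0] → sum 3
[4, -6, -4, 0, -1] → sum -7
[-6, -4, 0, -1, -12] → sum -23
[-4, 0, -1, -12, -1] → sum -18
[0, -1, -12, -1, 5] → sum -9
[-1, -12, -1, 5, 1] → sum -8
[-12, -1, 5, 1, -6] → sum -13
[-1, 5, 1, -6, -4] → sum -5
Least of these is -23.

-23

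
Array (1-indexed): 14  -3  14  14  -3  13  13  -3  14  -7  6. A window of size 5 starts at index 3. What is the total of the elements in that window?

Elements at indices 3..7: 14, 14, -3, 13, 13
sum(14, 14, -3, 13, 13) = 51

51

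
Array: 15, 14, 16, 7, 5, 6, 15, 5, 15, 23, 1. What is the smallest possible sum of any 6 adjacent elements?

53

[15, 14, 16, 7, 5, 6] → sum 63
[14, 16, 7, 5, 6, 15] → sum 63
[16, 7, 5, 6, 15, 5] → sum 54
[7, 5, 6, 15, 5, 15] → sum 53
[5, 6, 15, 5, 15, 23] → sum 69
[6, 15, 5, 15, 23, 1] → sum 65
Smallest of these is 53.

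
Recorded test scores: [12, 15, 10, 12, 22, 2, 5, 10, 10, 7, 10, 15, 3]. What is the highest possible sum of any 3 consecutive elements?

44

(12, 15, 10) → sum 37
(15, 10, 12) → sum 37
(10, 12, 22) → sum 44
(12, 22, 2) → sum 36
(22, 2, 5) → sum 29
(2, 5, 10) → sum 17
(5, 10, 10) → sum 25
(10, 10, 7) → sum 27
(10, 7, 10) → sum 27
(7, 10, 15) → sum 32
(10, 15, 3) → sum 28
Highest of these is 44.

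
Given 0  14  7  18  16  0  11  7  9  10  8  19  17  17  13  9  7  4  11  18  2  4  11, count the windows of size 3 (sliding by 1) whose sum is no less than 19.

(0, 14, 7) → sum 21  ≥ 19 ✓
(14, 7, 18) → sum 39  ≥ 19 ✓
(7, 18, 16) → sum 41  ≥ 19 ✓
(18, 16, 0) → sum 34  ≥ 19 ✓
(16, 0, 11) → sum 27  ≥ 19 ✓
(0, 11, 7) → sum 18
(11, 7, 9) → sum 27  ≥ 19 ✓
(7, 9, 10) → sum 26  ≥ 19 ✓
(9, 10, 8) → sum 27  ≥ 19 ✓
(10, 8, 19) → sum 37  ≥ 19 ✓
(8, 19, 17) → sum 44  ≥ 19 ✓
(19, 17, 17) → sum 53  ≥ 19 ✓
(17, 17, 13) → sum 47  ≥ 19 ✓
(17, 13, 9) → sum 39  ≥ 19 ✓
(13, 9, 7) → sum 29  ≥ 19 ✓
(9, 7, 4) → sum 20  ≥ 19 ✓
(7, 4, 11) → sum 22  ≥ 19 ✓
(4, 11, 18) → sum 33  ≥ 19 ✓
(11, 18, 2) → sum 31  ≥ 19 ✓
(18, 2, 4) → sum 24  ≥ 19 ✓
(2, 4, 11) → sum 17
19 windows satisfy the condition.

19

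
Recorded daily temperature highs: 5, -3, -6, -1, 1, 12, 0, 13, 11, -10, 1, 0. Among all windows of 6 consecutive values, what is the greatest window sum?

36

(5, -3, -6, -1, 1, 12) → sum 8
(-3, -6, -1, 1, 12, 0) → sum 3
(-6, -1, 1, 12, 0, 13) → sum 19
(-1, 1, 12, 0, 13, 11) → sum 36
(1, 12, 0, 13, 11, -10) → sum 27
(12, 0, 13, 11, -10, 1) → sum 27
(0, 13, 11, -10, 1, 0) → sum 15
Greatest of these is 36.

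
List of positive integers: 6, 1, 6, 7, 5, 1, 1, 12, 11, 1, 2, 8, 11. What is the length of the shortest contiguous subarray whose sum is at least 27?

add 6: running sum 6 < 27
add 1: running sum 7 < 27
add 6: running sum 13 < 27
add 7: running sum 20 < 27
add 5: running sum 25 < 27
add 1: running sum 26 < 27
add 1: shortest ending here [6, 1, 6, 7, 5, 1, 1] sum 27, len 7
add 12: shortest ending here [6, 7, 5, 1, 1, 12] sum 32, len 6
add 11: shortest ending here [5, 1, 1, 12, 11] sum 30, len 5
add 1: shortest ending here [5, 1, 1, 12, 11, 1] sum 31, len 6
add 2: shortest ending here [1, 12, 11, 1, 2] sum 27, len 5
add 8: shortest ending here [12, 11, 1, 2, 8] sum 34, len 5
add 11: shortest ending here [11, 1, 2, 8, 11] sum 33, len 5
Shortest qualifying length: 5.

5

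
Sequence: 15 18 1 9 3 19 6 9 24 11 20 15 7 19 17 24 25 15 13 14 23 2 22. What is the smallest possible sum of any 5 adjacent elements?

Each size-5 window and its sum:
[15, 18, 1, 9, 3] → sum 46
[18, 1, 9, 3, 19] → sum 50
[1, 9, 3, 19, 6] → sum 38
[9, 3, 19, 6, 9] → sum 46
[3, 19, 6, 9, 24] → sum 61
[19, 6, 9, 24, 11] → sum 69
[6, 9, 24, 11, 20] → sum 70
[9, 24, 11, 20, 15] → sum 79
[24, 11, 20, 15, 7] → sum 77
[11, 20, 15, 7, 19] → sum 72
[20, 15, 7, 19, 17] → sum 78
[15, 7, 19, 17, 24] → sum 82
[7, 19, 17, 24, 25] → sum 92
[19, 17, 24, 25, 15] → sum 100
[17, 24, 25, 15, 13] → sum 94
[24, 25, 15, 13, 14] → sum 91
[25, 15, 13, 14, 23] → sum 90
[15, 13, 14, 23, 2] → sum 67
[13, 14, 23, 2, 22] → sum 74
Smallest of these is 38.

38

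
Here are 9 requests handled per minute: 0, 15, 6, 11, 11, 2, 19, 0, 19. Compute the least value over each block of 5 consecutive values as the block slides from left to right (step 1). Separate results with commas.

0, 2, 2, 0, 0

0 15 6 11 11 → min 0
15 6 11 11 2 → min 2
6 11 11 2 19 → min 2
11 11 2 19 0 → min 0
11 2 19 0 19 → min 0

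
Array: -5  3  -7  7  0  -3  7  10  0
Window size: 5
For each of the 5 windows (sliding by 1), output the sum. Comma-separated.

-2, 0, 4, 21, 14

Sliding a size-5 window across the 9 values:
-5 3 -7 7 0 → sum -2
3 -7 7 0 -3 → sum 0
-7 7 0 -3 7 → sum 4
7 0 -3 7 10 → sum 21
0 -3 7 10 0 → sum 14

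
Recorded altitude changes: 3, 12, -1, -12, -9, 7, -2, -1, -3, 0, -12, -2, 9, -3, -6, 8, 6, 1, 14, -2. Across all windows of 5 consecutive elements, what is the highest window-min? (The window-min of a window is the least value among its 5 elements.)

3 12 -1 -12 -9 → min -12
12 -1 -12 -9 7 → min -12
-1 -12 -9 7 -2 → min -12
-12 -9 7 -2 -1 → min -12
-9 7 -2 -1 -3 → min -9
7 -2 -1 -3 0 → min -3
-2 -1 -3 0 -12 → min -12
-1 -3 0 -12 -2 → min -12
-3 0 -12 -2 9 → min -12
0 -12 -2 9 -3 → min -12
-12 -2 9 -3 -6 → min -12
-2 9 -3 -6 8 → min -6
9 -3 -6 8 6 → min -6
-3 -6 8 6 1 → min -6
-6 8 6 1 14 → min -6
8 6 1 14 -2 → min -2
Highest of these is -2.

-2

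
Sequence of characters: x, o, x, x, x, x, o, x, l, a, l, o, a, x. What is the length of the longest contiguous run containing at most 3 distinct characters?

9

[x] 1 distinct, len 1
[x, o] 2 distinct, len 2
[x, o, x] 2 distinct, len 3
[x, o, x, x] 2 distinct, len 4
[x, o, x, x, x] 2 distinct, len 5
[x, o, x, x, x, x] 2 distinct, len 6
[x, o, x, x, x, x, o] 2 distinct, len 7
[x, o, x, x, x, x, o, x] 2 distinct, len 8
[x, o, x, x, x, x, o, x, l] 3 distinct, len 9
[x, l, a] 3 distinct, len 3
[x, l, a, l] 3 distinct, len 4
[l, a, l, o] 3 distinct, len 4
[l, a, l, o, a] 3 distinct, len 5
[o, a, x] 3 distinct, len 3
Longest length with ≤3 distinct: 9.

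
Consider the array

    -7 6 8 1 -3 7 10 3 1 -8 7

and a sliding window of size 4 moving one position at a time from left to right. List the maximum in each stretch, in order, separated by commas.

Sliding a size-4 window across the 11 values:
-7 6 8 1 → max 8
6 8 1 -3 → max 8
8 1 -3 7 → max 8
1 -3 7 10 → max 10
-3 7 10 3 → max 10
7 10 3 1 → max 10
10 3 1 -8 → max 10
3 1 -8 7 → max 7

8, 8, 8, 10, 10, 10, 10, 7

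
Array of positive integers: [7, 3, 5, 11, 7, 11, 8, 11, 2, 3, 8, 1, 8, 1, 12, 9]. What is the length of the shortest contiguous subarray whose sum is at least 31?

Extend right; whenever the sum reaches 31, record the length and shrink from the left:
add 7: running sum 7 < 31
add 3: running sum 10 < 31
add 5: running sum 15 < 31
add 11: running sum 26 < 31
end 4: [7, 3, 5, 11, 7] sum 33, len 5
end 5: [5, 11, 7, 11] sum 34, len 4
end 6: [11, 7, 11, 8] sum 37, len 4
end 7: [7, 11, 8, 11] sum 37, len 4
end 8: [11, 8, 11, 2] sum 32, len 4
end 9: [11, 8, 11, 2, 3] sum 35, len 5
end 10: [8, 11, 2, 3, 8] sum 32, len 5
end 11: [8, 11, 2, 3, 8, 1] sum 33, len 6
end 12: [11, 2, 3, 8, 1, 8] sum 33, len 6
end 13: [11, 2, 3, 8, 1, 8, 1] sum 34, len 7
end 14: [3, 8, 1, 8, 1, 12] sum 33, len 6
end 15: [1, 8, 1, 12, 9] sum 31, len 5
Shortest qualifying length: 4.

4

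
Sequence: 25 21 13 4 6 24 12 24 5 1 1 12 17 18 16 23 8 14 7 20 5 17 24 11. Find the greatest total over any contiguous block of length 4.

(25, 21, 13, 4) → sum 63
(21, 13, 4, 6) → sum 44
(13, 4, 6, 24) → sum 47
(4, 6, 24, 12) → sum 46
(6, 24, 12, 24) → sum 66
(24, 12, 24, 5) → sum 65
(12, 24, 5, 1) → sum 42
(24, 5, 1, 1) → sum 31
(5, 1, 1, 12) → sum 19
(1, 1, 12, 17) → sum 31
(1, 12, 17, 18) → sum 48
(12, 17, 18, 16) → sum 63
(17, 18, 16, 23) → sum 74
(18, 16, 23, 8) → sum 65
(16, 23, 8, 14) → sum 61
(23, 8, 14, 7) → sum 52
(8, 14, 7, 20) → sum 49
(14, 7, 20, 5) → sum 46
(7, 20, 5, 17) → sum 49
(20, 5, 17, 24) → sum 66
(5, 17, 24, 11) → sum 57
Greatest of these is 74.

74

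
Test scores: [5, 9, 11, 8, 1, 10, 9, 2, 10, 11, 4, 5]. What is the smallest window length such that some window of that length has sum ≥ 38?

add 5: running sum 5 < 38
add 9: running sum 14 < 38
add 11: running sum 25 < 38
add 8: running sum 33 < 38
add 1: running sum 34 < 38
add 10: shortest ending here [9, 11, 8, 1, 10] sum 39, len 5
add 9: shortest ending here [11, 8, 1, 10, 9] sum 39, len 5
add 2: shortest ending here [11, 8, 1, 10, 9, 2] sum 41, len 6
add 10: shortest ending here [8, 1, 10, 9, 2, 10] sum 40, len 6
add 11: shortest ending here [10, 9, 2, 10, 11] sum 42, len 5
add 4: shortest ending here [10, 9, 2, 10, 11, 4] sum 46, len 6
add 5: shortest ending here [9, 2, 10, 11, 4, 5] sum 41, len 6
Shortest qualifying length: 5.

5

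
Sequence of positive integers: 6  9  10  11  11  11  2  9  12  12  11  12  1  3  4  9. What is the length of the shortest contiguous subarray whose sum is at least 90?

add 6: running sum 6 < 90
add 9: running sum 15 < 90
add 10: running sum 25 < 90
add 11: running sum 36 < 90
add 11: running sum 47 < 90
add 11: running sum 58 < 90
add 2: running sum 60 < 90
add 9: running sum 69 < 90
add 12: running sum 81 < 90
add 12: shortest ending here [6, 9, 10, 11, 11, 11, 2, 9, 12, 12] sum 93, len 10
add 11: shortest ending here [9, 10, 11, 11, 11, 2, 9, 12, 12, 11] sum 98, len 10
add 12: shortest ending here [11, 11, 11, 2, 9, 12, 12, 11, 12] sum 91, len 9
add 1: shortest ending here [11, 11, 11, 2, 9, 12, 12, 11, 12, 1] sum 92, len 10
add 3: shortest ending here [11, 11, 11, 2, 9, 12, 12, 11, 12, 1, 3] sum 95, len 11
add 4: shortest ending here [11, 11, 11, 2, 9, 12, 12, 11, 12, 1, 3, 4] sum 99, len 12
add 9: shortest ending here [11, 11, 2, 9, 12, 12, 11, 12, 1, 3, 4, 9] sum 97, len 12
Shortest qualifying length: 9.

9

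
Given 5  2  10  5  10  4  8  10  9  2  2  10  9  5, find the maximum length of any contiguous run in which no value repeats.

5

add 5: [5] len 1
add 2: [5, 2] len 2
add 10: [5, 2, 10] len 3
add 5 (repeat 5, move left end past it): [2, 10, 5] len 3
add 10 (repeat 10, move left end past it): [5, 10] len 2
add 4: [5, 10, 4] len 3
add 8: [5, 10, 4, 8] len 4
add 10 (repeat 10, move left end past it): [4, 8, 10] len 3
add 9: [4, 8, 10, 9] len 4
add 2: [4, 8, 10, 9, 2] len 5
add 2 (repeat 2, move left end past it): [2] len 1
add 10: [2, 10] len 2
add 9: [2, 10, 9] len 3
add 5: [2, 10, 9, 5] len 4
Longest all-distinct length: 5.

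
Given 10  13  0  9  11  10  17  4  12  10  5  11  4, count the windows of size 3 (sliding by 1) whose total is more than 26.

5

[10, 13, 0] → sum 23
[13, 0, 9] → sum 22
[0, 9, 11] → sum 20
[9, 11, 10] → sum 30  > 26 ✓
[11, 10, 17] → sum 38  > 26 ✓
[10, 17, 4] → sum 31  > 26 ✓
[17, 4, 12] → sum 33  > 26 ✓
[4, 12, 10] → sum 26
[12, 10, 5] → sum 27  > 26 ✓
[10, 5, 11] → sum 26
[5, 11, 4] → sum 20
5 windows satisfy the condition.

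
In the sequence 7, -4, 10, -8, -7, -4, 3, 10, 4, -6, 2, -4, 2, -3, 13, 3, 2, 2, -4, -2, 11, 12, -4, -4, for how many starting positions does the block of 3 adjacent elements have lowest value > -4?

6

[7, -4, 10] → min -4
[-4, 10, -8] → min -8
[10, -8, -7] → min -8
[-8, -7, -4] → min -8
[-7, -4, 3] → min -7
[-4, 3, 10] → min -4
[3, 10, 4] → min 3  > -4 ✓
[10, 4, -6] → min -6
[4, -6, 2] → min -6
[-6, 2, -4] → min -6
[2, -4, 2] → min -4
[-4, 2, -3] → min -4
[2, -3, 13] → min -3  > -4 ✓
[-3, 13, 3] → min -3  > -4 ✓
[13, 3, 2] → min 2  > -4 ✓
[3, 2, 2] → min 2  > -4 ✓
[2, 2, -4] → min -4
[2, -4, -2] → min -4
[-4, -2, 11] → min -4
[-2, 11, 12] → min -2  > -4 ✓
[11, 12, -4] → min -4
[12, -4, -4] → min -4
6 windows satisfy the condition.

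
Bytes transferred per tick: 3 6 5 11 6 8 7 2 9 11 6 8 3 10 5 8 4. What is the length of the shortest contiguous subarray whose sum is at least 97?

add 3: running sum 3 < 97
add 6: running sum 9 < 97
add 5: running sum 14 < 97
add 11: running sum 25 < 97
add 6: running sum 31 < 97
add 8: running sum 39 < 97
add 7: running sum 46 < 97
add 2: running sum 48 < 97
add 9: running sum 57 < 97
add 11: running sum 68 < 97
add 6: running sum 74 < 97
add 8: running sum 82 < 97
add 3: running sum 85 < 97
add 10: running sum 95 < 97
end 14: [6, 5, 11, 6, 8, 7, 2, 9, 11, 6, 8, 3, 10, 5] sum 97, len 14
end 15: [5, 11, 6, 8, 7, 2, 9, 11, 6, 8, 3, 10, 5, 8] sum 99, len 14
end 16: [11, 6, 8, 7, 2, 9, 11, 6, 8, 3, 10, 5, 8, 4] sum 98, len 14
Shortest qualifying length: 14.

14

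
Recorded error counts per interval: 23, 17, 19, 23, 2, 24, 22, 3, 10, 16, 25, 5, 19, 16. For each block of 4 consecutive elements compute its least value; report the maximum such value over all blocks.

17

(23, 17, 19, 23) → min 17
(17, 19, 23, 2) → min 2
(19, 23, 2, 24) → min 2
(23, 2, 24, 22) → min 2
(2, 24, 22, 3) → min 2
(24, 22, 3, 10) → min 3
(22, 3, 10, 16) → min 3
(3, 10, 16, 25) → min 3
(10, 16, 25, 5) → min 5
(16, 25, 5, 19) → min 5
(25, 5, 19, 16) → min 5
Maximum of these is 17.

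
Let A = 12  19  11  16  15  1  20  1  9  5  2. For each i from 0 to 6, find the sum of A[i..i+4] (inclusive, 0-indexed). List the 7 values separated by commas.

Sliding a size-5 window across the 11 values:
(12, 19, 11, 16, 15) → sum 73
(19, 11, 16, 15, 1) → sum 62
(11, 16, 15, 1, 20) → sum 63
(16, 15, 1, 20, 1) → sum 53
(15, 1, 20, 1, 9) → sum 46
(1, 20, 1, 9, 5) → sum 36
(20, 1, 9, 5, 2) → sum 37

73, 62, 63, 53, 46, 36, 37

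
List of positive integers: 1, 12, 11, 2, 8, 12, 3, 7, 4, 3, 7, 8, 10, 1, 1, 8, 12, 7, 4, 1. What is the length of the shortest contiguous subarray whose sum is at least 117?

18

add 1: running sum 1 < 117
add 12: running sum 13 < 117
add 11: running sum 24 < 117
add 2: running sum 26 < 117
add 8: running sum 34 < 117
add 12: running sum 46 < 117
add 3: running sum 49 < 117
add 7: running sum 56 < 117
add 4: running sum 60 < 117
add 3: running sum 63 < 117
add 7: running sum 70 < 117
add 8: running sum 78 < 117
add 10: running sum 88 < 117
add 1: running sum 89 < 117
add 1: running sum 90 < 117
add 8: running sum 98 < 117
add 12: running sum 110 < 117
end 17: [1, 12, 11, 2, 8, 12, 3, 7, 4, 3, 7, 8, 10, 1, 1, 8, 12, 7] sum 117, len 18
end 18: [12, 11, 2, 8, 12, 3, 7, 4, 3, 7, 8, 10, 1, 1, 8, 12, 7, 4] sum 120, len 18
end 19: [12, 11, 2, 8, 12, 3, 7, 4, 3, 7, 8, 10, 1, 1, 8, 12, 7, 4, 1] sum 121, len 19
Shortest qualifying length: 18.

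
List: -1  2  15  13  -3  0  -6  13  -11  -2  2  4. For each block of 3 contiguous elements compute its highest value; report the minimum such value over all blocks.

(-1, 2, 15) → max 15
(2, 15, 13) → max 15
(15, 13, -3) → max 15
(13, -3, 0) → max 13
(-3, 0, -6) → max 0
(0, -6, 13) → max 13
(-6, 13, -11) → max 13
(13, -11, -2) → max 13
(-11, -2, 2) → max 2
(-2, 2, 4) → max 4
Minimum of these is 0.

0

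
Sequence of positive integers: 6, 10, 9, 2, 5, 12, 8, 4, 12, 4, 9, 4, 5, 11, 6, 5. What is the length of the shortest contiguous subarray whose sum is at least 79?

add 6: running sum 6 < 79
add 10: running sum 16 < 79
add 9: running sum 25 < 79
add 2: running sum 27 < 79
add 5: running sum 32 < 79
add 12: running sum 44 < 79
add 8: running sum 52 < 79
add 4: running sum 56 < 79
add 12: running sum 68 < 79
add 4: running sum 72 < 79
add 9: shortest ending here [6, 10, 9, 2, 5, 12, 8, 4, 12, 4, 9] sum 81, len 11
add 4: shortest ending here [10, 9, 2, 5, 12, 8, 4, 12, 4, 9, 4] sum 79, len 11
add 5: shortest ending here [10, 9, 2, 5, 12, 8, 4, 12, 4, 9, 4, 5] sum 84, len 12
add 11: shortest ending here [9, 2, 5, 12, 8, 4, 12, 4, 9, 4, 5, 11] sum 85, len 12
add 6: shortest ending here [5, 12, 8, 4, 12, 4, 9, 4, 5, 11, 6] sum 80, len 11
add 5: shortest ending here [12, 8, 4, 12, 4, 9, 4, 5, 11, 6, 5] sum 80, len 11
Shortest qualifying length: 11.

11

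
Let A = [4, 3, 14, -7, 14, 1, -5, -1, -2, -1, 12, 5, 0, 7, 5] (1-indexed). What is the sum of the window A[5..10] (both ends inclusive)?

6

Elements at indices 5..10: 14, 1, -5, -1, -2, -1
sum(14, 1, -5, -1, -2, -1) = 6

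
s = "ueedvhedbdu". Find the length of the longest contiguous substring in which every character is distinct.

[u] len 1
[u, e] len 2
[e] len 1
[e, d] len 2
[e, d, v] len 3
[e, d, v, h] len 4
[d, v, h, e] len 4
[v, h, e, d] len 4
[v, h, e, d, b] len 5
[b, d] len 2
[b, d, u] len 3
Longest all-distinct length: 5.

5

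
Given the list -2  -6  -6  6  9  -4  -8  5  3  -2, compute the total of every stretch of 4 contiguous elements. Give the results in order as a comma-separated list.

-8, 3, 5, 3, 2, -4, -2

-2 -6 -6 6 → sum -8
-6 -6 6 9 → sum 3
-6 6 9 -4 → sum 5
6 9 -4 -8 → sum 3
9 -4 -8 5 → sum 2
-4 -8 5 3 → sum -4
-8 5 3 -2 → sum -2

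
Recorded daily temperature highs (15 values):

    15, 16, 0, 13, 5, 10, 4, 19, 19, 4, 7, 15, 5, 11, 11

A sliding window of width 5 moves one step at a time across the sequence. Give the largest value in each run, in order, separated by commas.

15 16 0 13 5 → max 16
16 0 13 5 10 → max 16
0 13 5 10 4 → max 13
13 5 10 4 19 → max 19
5 10 4 19 19 → max 19
10 4 19 19 4 → max 19
4 19 19 4 7 → max 19
19 19 4 7 15 → max 19
19 4 7 15 5 → max 19
4 7 15 5 11 → max 15
7 15 5 11 11 → max 15

16, 16, 13, 19, 19, 19, 19, 19, 19, 15, 15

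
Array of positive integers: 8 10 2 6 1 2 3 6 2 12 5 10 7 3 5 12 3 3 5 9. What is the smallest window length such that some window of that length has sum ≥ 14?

Extend right; whenever the sum reaches 14, record the length and shrink from the left:
add 8: running sum 8 < 14
add 10: shortest ending here [8, 10] sum 18, len 2
add 2: shortest ending here [8, 10, 2] sum 20, len 3
add 6: shortest ending here [10, 2, 6] sum 18, len 3
add 1: shortest ending here [10, 2, 6, 1] sum 19, len 4
add 2: shortest ending here [10, 2, 6, 1, 2] sum 21, len 5
add 3: shortest ending here [2, 6, 1, 2, 3] sum 14, len 5
add 6: shortest ending here [6, 1, 2, 3, 6] sum 18, len 5
add 2: shortest ending here [1, 2, 3, 6, 2] sum 14, len 5
add 12: shortest ending here [2, 12] sum 14, len 2
add 5: shortest ending here [12, 5] sum 17, len 2
add 10: shortest ending here [5, 10] sum 15, len 2
add 7: shortest ending here [10, 7] sum 17, len 2
add 3: shortest ending here [10, 7, 3] sum 20, len 3
add 5: shortest ending here [7, 3, 5] sum 15, len 3
add 12: shortest ending here [5, 12] sum 17, len 2
add 3: shortest ending here [12, 3] sum 15, len 2
add 3: shortest ending here [12, 3, 3] sum 18, len 3
add 5: shortest ending here [12, 3, 3, 5] sum 23, len 4
add 9: shortest ending here [5, 9] sum 14, len 2
Shortest qualifying length: 2.

2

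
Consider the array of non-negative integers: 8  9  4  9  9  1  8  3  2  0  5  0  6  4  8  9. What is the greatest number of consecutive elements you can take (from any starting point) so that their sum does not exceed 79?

add 8: [8] sum 8, len 1
add 9: [8, 9] sum 17, len 2
add 4: [8, 9, 4] sum 21, len 3
add 9: [8, 9, 4, 9] sum 30, len 4
add 9: [8, 9, 4, 9, 9] sum 39, len 5
add 1: [8, 9, 4, 9, 9, 1] sum 40, len 6
add 8: [8, 9, 4, 9, 9, 1, 8] sum 48, len 7
add 3: [8, 9, 4, 9, 9, 1, 8, 3] sum 51, len 8
add 2: [8, 9, 4, 9, 9, 1, 8, 3, 2] sum 53, len 9
add 0: [8, 9, 4, 9, 9, 1, 8, 3, 2, 0] sum 53, len 10
add 5: [8, 9, 4, 9, 9, 1, 8, 3, 2, 0, 5] sum 58, len 11
add 0: [8, 9, 4, 9, 9, 1, 8, 3, 2, 0, 5, 0] sum 58, len 12
add 6: [8, 9, 4, 9, 9, 1, 8, 3, 2, 0, 5, 0, 6] sum 64, len 13
add 4: [8, 9, 4, 9, 9, 1, 8, 3, 2, 0, 5, 0, 6, 4] sum 68, len 14
add 8: [8, 9, 4, 9, 9, 1, 8, 3, 2, 0, 5, 0, 6, 4, 8] sum 76, len 15
add 9: [9, 4, 9, 9, 1, 8, 3, 2, 0, 5, 0, 6, 4, 8, 9] sum 77, len 15
Longest length seen: 15.

15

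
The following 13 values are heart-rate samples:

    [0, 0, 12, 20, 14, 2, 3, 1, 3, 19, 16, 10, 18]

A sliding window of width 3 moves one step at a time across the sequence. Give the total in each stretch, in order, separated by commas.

12, 32, 46, 36, 19, 6, 7, 23, 38, 45, 44

[0, 0, 12] → sum 12
[0, 12, 20] → sum 32
[12, 20, 14] → sum 46
[20, 14, 2] → sum 36
[14, 2, 3] → sum 19
[2, 3, 1] → sum 6
[3, 1, 3] → sum 7
[1, 3, 19] → sum 23
[3, 19, 16] → sum 38
[19, 16, 10] → sum 45
[16, 10, 18] → sum 44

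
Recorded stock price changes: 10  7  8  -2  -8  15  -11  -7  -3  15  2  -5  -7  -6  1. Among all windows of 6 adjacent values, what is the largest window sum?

[10, 7, 8, -2, -8, 15] → sum 30
[7, 8, -2, -8, 15, -11] → sum 9
[8, -2, -8, 15, -11, -7] → sum -5
[-2, -8, 15, -11, -7, -3] → sum -16
[-8, 15, -11, -7, -3, 15] → sum 1
[15, -11, -7, -3, 15, 2] → sum 11
[-11, -7, -3, 15, 2, -5] → sum -9
[-7, -3, 15, 2, -5, -7] → sum -5
[-3, 15, 2, -5, -7, -6] → sum -4
[15, 2, -5, -7, -6, 1] → sum 0
Largest of these is 30.

30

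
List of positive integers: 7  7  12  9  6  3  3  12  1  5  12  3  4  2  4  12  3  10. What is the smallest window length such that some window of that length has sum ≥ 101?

16

Extend right; whenever the sum reaches 101, record the length and shrink from the left:
add 7: running sum 7 < 101
add 7: running sum 14 < 101
add 12: running sum 26 < 101
add 9: running sum 35 < 101
add 6: running sum 41 < 101
add 3: running sum 44 < 101
add 3: running sum 47 < 101
add 12: running sum 59 < 101
add 1: running sum 60 < 101
add 5: running sum 65 < 101
add 12: running sum 77 < 101
add 3: running sum 80 < 101
add 4: running sum 84 < 101
add 2: running sum 86 < 101
add 4: running sum 90 < 101
end 15: [7, 7, 12, 9, 6, 3, 3, 12, 1, 5, 12, 3, 4, 2, 4, 12] sum 102, len 16
end 16: [7, 7, 12, 9, 6, 3, 3, 12, 1, 5, 12, 3, 4, 2, 4, 12, 3] sum 105, len 17
end 17: [12, 9, 6, 3, 3, 12, 1, 5, 12, 3, 4, 2, 4, 12, 3, 10] sum 101, len 16
Shortest qualifying length: 16.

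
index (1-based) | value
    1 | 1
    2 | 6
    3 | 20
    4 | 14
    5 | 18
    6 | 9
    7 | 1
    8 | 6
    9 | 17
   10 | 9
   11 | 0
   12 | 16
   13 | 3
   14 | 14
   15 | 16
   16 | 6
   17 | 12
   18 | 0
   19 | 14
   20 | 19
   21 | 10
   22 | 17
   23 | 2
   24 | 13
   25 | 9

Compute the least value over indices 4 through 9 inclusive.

1

Elements at indices 4..9: 14, 18, 9, 1, 6, 17
min(14, 18, 9, 1, 6, 17) = 1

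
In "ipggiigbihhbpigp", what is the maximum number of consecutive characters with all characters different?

5

add i: [i] len 1
add p: [i, p] len 2
add g: [i, p, g] len 3
add g (repeat g, move left end past it): [g] len 1
add i: [g, i] len 2
add i (repeat i, move left end past it): [i] len 1
add g: [i, g] len 2
add b: [i, g, b] len 3
add i (repeat i, move left end past it): [g, b, i] len 3
add h: [g, b, i, h] len 4
add h (repeat h, move left end past it): [h] len 1
add b: [h, b] len 2
add p: [h, b, p] len 3
add i: [h, b, p, i] len 4
add g: [h, b, p, i, g] len 5
add p (repeat p, move left end past it): [i, g, p] len 3
Longest all-distinct length: 5.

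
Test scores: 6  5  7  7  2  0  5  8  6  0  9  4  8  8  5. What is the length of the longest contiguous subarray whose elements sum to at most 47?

add 6: [6] sum 6, len 1
add 5: [6, 5] sum 11, len 2
add 7: [6, 5, 7] sum 18, len 3
add 7: [6, 5, 7, 7] sum 25, len 4
add 2: [6, 5, 7, 7, 2] sum 27, len 5
add 0: [6, 5, 7, 7, 2, 0] sum 27, len 6
add 5: [6, 5, 7, 7, 2, 0, 5] sum 32, len 7
add 8: [6, 5, 7, 7, 2, 0, 5, 8] sum 40, len 8
add 6: [6, 5, 7, 7, 2, 0, 5, 8, 6] sum 46, len 9
add 0: [6, 5, 7, 7, 2, 0, 5, 8, 6, 0] sum 46, len 10
add 9: [7, 7, 2, 0, 5, 8, 6, 0, 9] sum 44, len 9
add 4: [7, 2, 0, 5, 8, 6, 0, 9, 4] sum 41, len 9
add 8: [2, 0, 5, 8, 6, 0, 9, 4, 8] sum 42, len 9
add 8: [8, 6, 0, 9, 4, 8, 8] sum 43, len 7
add 5: [6, 0, 9, 4, 8, 8, 5] sum 40, len 7
Longest length seen: 10.

10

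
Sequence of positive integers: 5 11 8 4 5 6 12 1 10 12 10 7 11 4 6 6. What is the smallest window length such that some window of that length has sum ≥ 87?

12

add 5: running sum 5 < 87
add 11: running sum 16 < 87
add 8: running sum 24 < 87
add 4: running sum 28 < 87
add 5: running sum 33 < 87
add 6: running sum 39 < 87
add 12: running sum 51 < 87
add 1: running sum 52 < 87
add 10: running sum 62 < 87
add 12: running sum 74 < 87
add 10: running sum 84 < 87
end 11: [5, 11, 8, 4, 5, 6, 12, 1, 10, 12, 10, 7] sum 91, len 12
end 12: [11, 8, 4, 5, 6, 12, 1, 10, 12, 10, 7, 11] sum 97, len 12
end 13: [8, 4, 5, 6, 12, 1, 10, 12, 10, 7, 11, 4] sum 90, len 12
end 14: [4, 5, 6, 12, 1, 10, 12, 10, 7, 11, 4, 6] sum 88, len 12
end 15: [5, 6, 12, 1, 10, 12, 10, 7, 11, 4, 6, 6] sum 90, len 12
Shortest qualifying length: 12.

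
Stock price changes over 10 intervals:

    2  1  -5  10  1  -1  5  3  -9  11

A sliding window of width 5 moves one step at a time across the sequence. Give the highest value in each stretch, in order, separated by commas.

10, 10, 10, 10, 5, 11

Sliding a size-5 window across the 10 values:
2 1 -5 10 1 → max 10
1 -5 10 1 -1 → max 10
-5 10 1 -1 5 → max 10
10 1 -1 5 3 → max 10
1 -1 5 3 -9 → max 5
-1 5 3 -9 11 → max 11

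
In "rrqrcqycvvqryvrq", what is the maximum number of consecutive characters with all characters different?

4

[r] len 1
[r] len 1
[r, q] len 2
[q, r] len 2
[q, r, c] len 3
[r, c, q] len 3
[r, c, q, y] len 4
[q, y, c] len 3
[q, y, c, v] len 4
[v] len 1
[v, q] len 2
[v, q, r] len 3
[v, q, r, y] len 4
[q, r, y, v] len 4
[y, v, r] len 3
[y, v, r, q] len 4
Longest all-distinct length: 4.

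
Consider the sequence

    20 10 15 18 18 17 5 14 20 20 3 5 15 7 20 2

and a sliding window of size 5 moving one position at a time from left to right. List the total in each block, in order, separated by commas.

81, 78, 73, 72, 74, 76, 62, 62, 63, 50, 50, 49

20 10 15 18 18 → sum 81
10 15 18 18 17 → sum 78
15 18 18 17 5 → sum 73
18 18 17 5 14 → sum 72
18 17 5 14 20 → sum 74
17 5 14 20 20 → sum 76
5 14 20 20 3 → sum 62
14 20 20 3 5 → sum 62
20 20 3 5 15 → sum 63
20 3 5 15 7 → sum 50
3 5 15 7 20 → sum 50
5 15 7 20 2 → sum 49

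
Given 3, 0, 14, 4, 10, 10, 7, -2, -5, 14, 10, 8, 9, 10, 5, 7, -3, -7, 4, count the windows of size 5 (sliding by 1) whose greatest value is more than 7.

3 0 14 4 10 → max 14  > 7 ✓
0 14 4 10 10 → max 14  > 7 ✓
14 4 10 10 7 → max 14  > 7 ✓
4 10 10 7 -2 → max 10  > 7 ✓
10 10 7 -2 -5 → max 10  > 7 ✓
10 7 -2 -5 14 → max 14  > 7 ✓
7 -2 -5 14 10 → max 14  > 7 ✓
-2 -5 14 10 8 → max 14  > 7 ✓
-5 14 10 8 9 → max 14  > 7 ✓
14 10 8 9 10 → max 14  > 7 ✓
10 8 9 10 5 → max 10  > 7 ✓
8 9 10 5 7 → max 10  > 7 ✓
9 10 5 7 -3 → max 10  > 7 ✓
10 5 7 -3 -7 → max 10  > 7 ✓
5 7 -3 -7 4 → max 7
14 windows satisfy the condition.

14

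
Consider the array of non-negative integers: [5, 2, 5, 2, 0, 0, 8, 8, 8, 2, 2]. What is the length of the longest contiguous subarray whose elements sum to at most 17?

6

→ 5: sum 5, len 1
→ 2: sum 7, len 2
→ 5: sum 12, len 3
→ 2: sum 14, len 4
→ 0: sum 14, len 5
→ 0: sum 14, len 6
→ 8 (dropped 5): sum 17, len 6
→ 8 (dropped 2, 5, 2): sum 16, len 4
→ 8 (dropped 0, 0, 8): sum 16, len 2
→ 2 (dropped 8): sum 10, len 2
→ 2: sum 12, len 3
Longest length seen: 6.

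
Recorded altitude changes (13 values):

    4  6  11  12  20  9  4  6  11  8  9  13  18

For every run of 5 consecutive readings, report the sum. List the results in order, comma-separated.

53, 58, 56, 51, 50, 38, 38, 47, 59

(4, 6, 11, 12, 20) → sum 53
(6, 11, 12, 20, 9) → sum 58
(11, 12, 20, 9, 4) → sum 56
(12, 20, 9, 4, 6) → sum 51
(20, 9, 4, 6, 11) → sum 50
(9, 4, 6, 11, 8) → sum 38
(4, 6, 11, 8, 9) → sum 38
(6, 11, 8, 9, 13) → sum 47
(11, 8, 9, 13, 18) → sum 59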